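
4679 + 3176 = 7855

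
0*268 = 0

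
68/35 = 68/35 = 1.94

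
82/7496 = 41/3748  =  0.01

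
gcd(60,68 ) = 4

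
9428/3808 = 2  +  453/952 = 2.48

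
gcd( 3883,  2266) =11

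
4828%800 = 28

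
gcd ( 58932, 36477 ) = 9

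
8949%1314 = 1065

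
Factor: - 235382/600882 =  - 3^(-1 )*7^1*23^1*137^ ( -1 ) = - 161/411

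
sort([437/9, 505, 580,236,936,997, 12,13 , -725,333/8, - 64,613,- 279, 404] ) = [  -  725, - 279, - 64,12 , 13, 333/8, 437/9,236,404,505,580,  613,936,997 ]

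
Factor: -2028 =-2^2*3^1*13^2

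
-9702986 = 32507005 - 42209991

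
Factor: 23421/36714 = 2^( - 1)*29^( - 1 )*37^1 = 37/58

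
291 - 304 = -13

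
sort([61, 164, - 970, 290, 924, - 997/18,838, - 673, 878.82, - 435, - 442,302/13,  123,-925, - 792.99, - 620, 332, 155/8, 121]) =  [ - 970,  -  925,- 792.99 , - 673, - 620, - 442,- 435,-997/18,155/8, 302/13, 61, 121, 123, 164, 290,332, 838 , 878.82 , 924 ]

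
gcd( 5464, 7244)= 4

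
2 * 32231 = 64462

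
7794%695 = 149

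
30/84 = 5/14 =0.36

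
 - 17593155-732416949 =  - 750010104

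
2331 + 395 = 2726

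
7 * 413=2891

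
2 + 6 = 8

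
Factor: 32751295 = 5^1*29^1*225871^1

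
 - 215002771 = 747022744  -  962025515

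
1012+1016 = 2028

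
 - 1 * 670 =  - 670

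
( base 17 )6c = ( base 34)3c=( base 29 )3r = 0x72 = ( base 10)114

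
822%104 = 94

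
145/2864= 145/2864 = 0.05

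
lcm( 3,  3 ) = 3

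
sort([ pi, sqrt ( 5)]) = [sqrt(5), pi]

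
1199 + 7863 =9062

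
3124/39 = 80 + 4/39  =  80.10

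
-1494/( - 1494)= 1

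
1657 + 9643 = 11300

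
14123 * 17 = 240091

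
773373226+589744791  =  1363118017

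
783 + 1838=2621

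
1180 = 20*59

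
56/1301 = 56/1301 = 0.04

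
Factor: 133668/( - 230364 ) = -47/81 = - 3^( - 4 ) * 47^1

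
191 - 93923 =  - 93732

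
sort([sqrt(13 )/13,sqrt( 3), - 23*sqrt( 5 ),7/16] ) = [ - 23*sqrt(5) , sqrt(13)/13,7/16, sqrt( 3) ] 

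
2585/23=112 + 9/23 =112.39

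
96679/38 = 96679/38= 2544.18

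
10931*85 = 929135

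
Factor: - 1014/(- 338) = 3^1 = 3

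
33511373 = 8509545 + 25001828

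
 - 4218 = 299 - 4517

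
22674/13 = 1744 + 2/13=1744.15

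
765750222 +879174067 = 1644924289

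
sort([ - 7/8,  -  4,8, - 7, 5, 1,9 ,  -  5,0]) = [-7, - 5, - 4,-7/8, 0, 1,5,8,9] 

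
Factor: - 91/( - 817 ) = 7^1* 13^1*19^( - 1)*43^( - 1 ) 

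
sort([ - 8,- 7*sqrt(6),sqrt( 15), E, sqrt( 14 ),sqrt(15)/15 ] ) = [  -  7 * sqrt(  6), - 8,sqrt(15)/15, E,  sqrt( 14), sqrt(15 ) ] 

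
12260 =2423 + 9837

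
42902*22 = 943844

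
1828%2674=1828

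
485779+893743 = 1379522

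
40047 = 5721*7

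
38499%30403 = 8096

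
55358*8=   442864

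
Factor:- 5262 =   -  2^1 * 3^1*877^1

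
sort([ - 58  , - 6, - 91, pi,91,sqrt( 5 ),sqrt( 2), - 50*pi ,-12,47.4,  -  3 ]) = [-50*pi,-91, - 58, - 12,-6, - 3, sqrt( 2 ) , sqrt( 5), pi,47.4,91]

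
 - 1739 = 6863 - 8602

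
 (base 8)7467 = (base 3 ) 12100021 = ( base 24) 6I7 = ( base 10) 3895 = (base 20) 9ef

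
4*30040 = 120160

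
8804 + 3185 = 11989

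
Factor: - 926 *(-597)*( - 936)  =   - 517441392  =  - 2^4*3^3 * 13^1*199^1*463^1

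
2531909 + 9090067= 11621976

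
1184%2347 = 1184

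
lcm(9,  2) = 18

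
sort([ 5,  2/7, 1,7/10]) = [ 2/7, 7/10,  1,5 ] 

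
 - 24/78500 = -6/19625 = - 0.00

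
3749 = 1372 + 2377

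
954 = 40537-39583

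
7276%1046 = 1000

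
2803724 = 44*63721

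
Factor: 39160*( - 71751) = - 2809769160= -2^3*3^1*5^1*11^1*89^1 * 23917^1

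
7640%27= 26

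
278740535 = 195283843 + 83456692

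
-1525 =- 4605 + 3080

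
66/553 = 66/553 = 0.12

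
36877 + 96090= 132967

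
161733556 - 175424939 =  - 13691383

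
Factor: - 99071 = -7^1*14153^1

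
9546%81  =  69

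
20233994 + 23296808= 43530802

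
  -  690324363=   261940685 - 952265048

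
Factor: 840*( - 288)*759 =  - 183617280 = - 2^8*3^4*5^1*7^1*11^1* 23^1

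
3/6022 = 3/6022 = 0.00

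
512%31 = 16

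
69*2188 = 150972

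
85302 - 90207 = - 4905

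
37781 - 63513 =-25732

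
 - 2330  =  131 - 2461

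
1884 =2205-321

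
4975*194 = 965150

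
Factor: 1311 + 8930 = 10241 = 7^2*11^1*19^1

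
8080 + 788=8868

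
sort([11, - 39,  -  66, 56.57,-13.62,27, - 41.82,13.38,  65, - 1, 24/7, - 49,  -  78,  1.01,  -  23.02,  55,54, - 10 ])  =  [-78,  -  66 , - 49, - 41.82,- 39, - 23.02, - 13.62,-10, - 1,1.01, 24/7,11,  13.38, 27,  54,55, 56.57 , 65 ] 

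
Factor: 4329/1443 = 3=3^1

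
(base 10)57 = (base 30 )1R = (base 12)49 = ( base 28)21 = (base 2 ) 111001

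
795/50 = 159/10 =15.90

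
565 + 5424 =5989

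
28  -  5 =23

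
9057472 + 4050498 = 13107970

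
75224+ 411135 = 486359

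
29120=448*65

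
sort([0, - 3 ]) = [ - 3,0] 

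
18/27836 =9/13918=0.00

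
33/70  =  33/70 = 0.47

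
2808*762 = 2139696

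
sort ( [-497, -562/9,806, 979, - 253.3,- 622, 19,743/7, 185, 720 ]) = [ - 622 ,-497, - 253.3,-562/9, 19,743/7, 185, 720,806,979]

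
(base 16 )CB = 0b11001011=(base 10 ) 203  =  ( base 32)6b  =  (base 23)8j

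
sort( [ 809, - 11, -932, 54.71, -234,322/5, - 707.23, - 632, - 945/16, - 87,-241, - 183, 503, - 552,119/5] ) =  [ -932, - 707.23,-632, - 552,  -  241, - 234,-183, - 87,  -  945/16,  -  11,  119/5,54.71 , 322/5, 503, 809 ]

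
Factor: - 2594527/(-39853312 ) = 2^(  -  8 )*13^1*41^(  -  1)*109^1* 1831^1 * 3797^(-1) 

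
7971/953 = 8+347/953 = 8.36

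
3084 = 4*771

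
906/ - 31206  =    -  151/5201 = - 0.03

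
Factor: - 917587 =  - 11^1*83417^1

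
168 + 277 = 445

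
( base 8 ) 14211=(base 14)2409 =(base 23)BK2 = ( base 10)6281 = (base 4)1202021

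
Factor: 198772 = 2^2*7^1 * 31^1*229^1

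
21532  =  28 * 769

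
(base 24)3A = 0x52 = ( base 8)122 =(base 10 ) 82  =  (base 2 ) 1010010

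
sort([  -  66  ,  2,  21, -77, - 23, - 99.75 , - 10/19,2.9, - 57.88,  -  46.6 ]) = [ - 99.75, - 77, - 66, - 57.88,  -  46.6, - 23, - 10/19,2, 2.9, 21] 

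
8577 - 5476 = 3101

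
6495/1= 6495 = 6495.00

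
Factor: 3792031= 1483^1*2557^1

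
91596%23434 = 21294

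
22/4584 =11/2292= 0.00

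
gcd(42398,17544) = 1462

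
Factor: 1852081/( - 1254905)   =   - 5^( -1 )*7^1*11^1 * 67^1 * 359^1 * 419^ (  -  1) * 599^(  -  1)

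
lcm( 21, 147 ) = 147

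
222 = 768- 546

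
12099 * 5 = 60495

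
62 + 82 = 144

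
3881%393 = 344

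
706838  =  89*7942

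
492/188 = 123/47=2.62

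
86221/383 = 86221/383 = 225.12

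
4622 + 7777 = 12399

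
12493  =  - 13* ( - 961)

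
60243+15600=75843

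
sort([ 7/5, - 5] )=[ -5, 7/5]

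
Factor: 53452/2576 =2^ ( - 2)*83^1 = 83/4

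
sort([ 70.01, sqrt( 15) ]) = [ sqrt(15),70.01] 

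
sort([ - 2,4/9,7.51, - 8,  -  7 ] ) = [ - 8,-7, - 2,4/9,7.51] 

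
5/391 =5/391=0.01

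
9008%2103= 596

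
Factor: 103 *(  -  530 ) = -2^1 * 5^1*53^1*103^1= -54590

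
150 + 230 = 380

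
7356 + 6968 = 14324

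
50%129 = 50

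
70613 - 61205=9408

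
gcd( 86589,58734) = 9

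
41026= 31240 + 9786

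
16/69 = 16/69 = 0.23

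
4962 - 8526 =-3564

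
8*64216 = 513728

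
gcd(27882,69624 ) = 18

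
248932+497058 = 745990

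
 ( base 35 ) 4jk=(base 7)22166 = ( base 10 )5585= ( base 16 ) 15d1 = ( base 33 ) 548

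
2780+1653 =4433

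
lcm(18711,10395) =93555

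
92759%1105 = 1044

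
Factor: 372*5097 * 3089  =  5857003476 = 2^2 *3^2*31^1*1699^1*3089^1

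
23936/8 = 2992 = 2992.00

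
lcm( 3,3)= 3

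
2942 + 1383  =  4325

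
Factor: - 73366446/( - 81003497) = 2^1*3^1*151^( - 1 )*536447^ ( - 1 ) *12227741^1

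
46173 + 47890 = 94063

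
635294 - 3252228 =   -  2616934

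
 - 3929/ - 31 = 3929/31 = 126.74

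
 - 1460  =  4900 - 6360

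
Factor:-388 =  -2^2*97^1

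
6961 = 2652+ 4309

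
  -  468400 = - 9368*50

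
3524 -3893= -369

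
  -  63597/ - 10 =63597/10 =6359.70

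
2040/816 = 2 + 1/2 = 2.50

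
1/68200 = 1/68200 = 0.00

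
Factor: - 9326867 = - 11^1*277^1*3061^1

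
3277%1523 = 231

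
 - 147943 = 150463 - 298406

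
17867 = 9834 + 8033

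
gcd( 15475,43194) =1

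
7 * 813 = 5691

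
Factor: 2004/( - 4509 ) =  - 4/9 = - 2^2*3^( - 2) 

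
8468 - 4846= 3622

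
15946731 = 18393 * 867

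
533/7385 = 533/7385 = 0.07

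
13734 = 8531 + 5203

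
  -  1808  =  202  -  2010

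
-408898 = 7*( - 58414) 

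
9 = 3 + 6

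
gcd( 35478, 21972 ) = 6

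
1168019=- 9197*( - 127) 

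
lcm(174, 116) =348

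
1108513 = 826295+282218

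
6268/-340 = -19 + 48/85 = - 18.44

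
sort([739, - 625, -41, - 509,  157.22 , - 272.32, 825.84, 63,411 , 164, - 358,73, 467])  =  [ - 625, - 509, - 358,-272.32 , - 41,63,73, 157.22,  164, 411, 467,  739, 825.84]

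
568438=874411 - 305973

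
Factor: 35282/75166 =23/49 = 7^( - 2 )*23^1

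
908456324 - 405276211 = 503180113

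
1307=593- - 714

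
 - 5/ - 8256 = 5/8256 = 0.00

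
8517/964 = 8517/964  =  8.84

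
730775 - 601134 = 129641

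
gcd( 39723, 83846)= 1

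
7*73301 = 513107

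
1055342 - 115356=939986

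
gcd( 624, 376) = 8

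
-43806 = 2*(-21903 )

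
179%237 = 179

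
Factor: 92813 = 7^1*13259^1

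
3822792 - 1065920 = 2756872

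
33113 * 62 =2053006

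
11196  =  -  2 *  ( - 5598) 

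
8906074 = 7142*1247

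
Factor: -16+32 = 16 = 2^4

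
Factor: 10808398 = 2^1*31^1*174329^1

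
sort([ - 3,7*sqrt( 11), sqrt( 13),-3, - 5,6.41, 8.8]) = [ - 5, - 3, - 3, sqrt(13), 6.41 , 8.8, 7*sqrt (11)]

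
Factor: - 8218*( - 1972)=2^3*7^1 * 17^1*29^1*587^1 = 16205896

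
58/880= 29/440 = 0.07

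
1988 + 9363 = 11351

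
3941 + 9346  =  13287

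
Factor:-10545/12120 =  - 703/808 = - 2^( - 3 ) * 19^1*37^1*101^( - 1)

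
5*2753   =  13765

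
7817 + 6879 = 14696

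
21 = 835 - 814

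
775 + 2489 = 3264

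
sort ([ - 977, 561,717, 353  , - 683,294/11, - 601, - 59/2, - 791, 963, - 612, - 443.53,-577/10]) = [ - 977,-791, -683, - 612, - 601, - 443.53,-577/10, - 59/2,294/11, 353, 561, 717, 963]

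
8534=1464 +7070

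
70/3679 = 70/3679 = 0.02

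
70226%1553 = 341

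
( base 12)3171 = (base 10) 5413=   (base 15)190D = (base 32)595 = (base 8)12445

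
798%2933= 798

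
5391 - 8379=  - 2988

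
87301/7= 12471 + 4/7= 12471.57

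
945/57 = 315/19 =16.58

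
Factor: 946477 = 7^1*135211^1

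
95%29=8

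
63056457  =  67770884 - 4714427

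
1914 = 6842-4928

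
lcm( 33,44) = 132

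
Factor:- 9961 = -7^1*1423^1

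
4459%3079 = 1380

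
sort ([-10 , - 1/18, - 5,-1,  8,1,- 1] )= [ - 10, - 5,-1, - 1, - 1/18, 1, 8] 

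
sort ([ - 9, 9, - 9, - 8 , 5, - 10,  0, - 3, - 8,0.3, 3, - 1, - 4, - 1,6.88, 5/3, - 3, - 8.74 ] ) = [-10, - 9, - 9,  -  8.74, - 8, - 8, - 4, - 3,-3 , - 1, - 1,0, 0.3,5/3,3,  5,6.88,9]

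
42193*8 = 337544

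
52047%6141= 2919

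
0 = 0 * 711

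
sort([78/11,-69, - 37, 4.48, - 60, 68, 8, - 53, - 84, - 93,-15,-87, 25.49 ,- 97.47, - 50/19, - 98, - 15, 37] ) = [ - 98, - 97.47, - 93,- 87, - 84,-69, - 60,-53, - 37, - 15, - 15, -50/19,4.48, 78/11, 8,25.49, 37,68]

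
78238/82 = 39119/41 = 954.12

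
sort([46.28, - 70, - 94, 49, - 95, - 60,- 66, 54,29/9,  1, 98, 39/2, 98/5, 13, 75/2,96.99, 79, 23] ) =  [ - 95, - 94, - 70, - 66, -60,  1, 29/9,13,  39/2, 98/5,23,75/2, 46.28, 49,54, 79,96.99, 98] 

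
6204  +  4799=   11003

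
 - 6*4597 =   -  27582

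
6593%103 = 1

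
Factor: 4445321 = 4445321^1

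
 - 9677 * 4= - 38708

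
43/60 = 43/60 = 0.72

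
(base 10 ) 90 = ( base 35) 2K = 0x5A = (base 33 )2O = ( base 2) 1011010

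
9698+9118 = 18816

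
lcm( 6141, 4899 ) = 436011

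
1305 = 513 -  - 792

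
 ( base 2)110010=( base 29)1l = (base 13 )3b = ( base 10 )50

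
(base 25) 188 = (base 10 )833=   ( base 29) SL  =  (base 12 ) 595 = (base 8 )1501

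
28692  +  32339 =61031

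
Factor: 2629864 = 2^3*97^1*3389^1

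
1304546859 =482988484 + 821558375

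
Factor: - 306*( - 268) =2^3*3^2*17^1*67^1=82008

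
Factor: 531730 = 2^1*5^1*53173^1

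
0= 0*38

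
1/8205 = 1/8205  =  0.00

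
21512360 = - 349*( - 61640 )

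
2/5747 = 2/5747=   0.00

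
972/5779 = 972/5779 = 0.17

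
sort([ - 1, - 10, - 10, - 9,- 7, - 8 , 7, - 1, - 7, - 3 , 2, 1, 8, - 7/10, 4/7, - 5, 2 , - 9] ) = [ - 10, - 10, - 9, - 9, - 8, - 7, - 7, - 5, - 3, - 1, - 1, - 7/10, 4/7, 1 , 2, 2, 7, 8 ] 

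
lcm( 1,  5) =5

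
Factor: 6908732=2^2 * 17^1 * 101599^1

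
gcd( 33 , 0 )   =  33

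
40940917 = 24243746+16697171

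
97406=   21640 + 75766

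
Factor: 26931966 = 2^1*3^1*59^1 * 76079^1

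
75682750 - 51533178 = 24149572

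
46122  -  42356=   3766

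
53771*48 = 2581008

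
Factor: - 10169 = - 10169^1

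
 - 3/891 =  - 1/297 = -0.00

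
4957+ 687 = 5644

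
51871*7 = 363097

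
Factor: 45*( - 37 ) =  - 1665 = -  3^2*5^1*37^1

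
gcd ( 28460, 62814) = 2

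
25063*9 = 225567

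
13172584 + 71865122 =85037706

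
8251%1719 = 1375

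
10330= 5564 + 4766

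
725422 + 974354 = 1699776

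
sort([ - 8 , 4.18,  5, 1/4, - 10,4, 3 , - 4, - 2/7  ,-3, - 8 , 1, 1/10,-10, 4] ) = [ - 10, - 10 , - 8, - 8 ,-4, - 3, - 2/7,  1/10,1/4 , 1,3,4, 4,4.18,5 ] 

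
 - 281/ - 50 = 5 + 31/50 = 5.62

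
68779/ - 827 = - 68779/827 = -  83.17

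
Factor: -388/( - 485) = 4/5 = 2^2*5^(-1)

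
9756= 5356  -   - 4400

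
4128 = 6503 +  - 2375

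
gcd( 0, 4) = 4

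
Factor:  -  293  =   - 293^1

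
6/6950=3/3475 = 0.00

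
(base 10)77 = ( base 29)2J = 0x4d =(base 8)115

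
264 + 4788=5052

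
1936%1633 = 303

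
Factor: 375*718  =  2^1 * 3^1 * 5^3*359^1 = 269250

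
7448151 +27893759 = 35341910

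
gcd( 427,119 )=7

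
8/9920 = 1/1240  =  0.00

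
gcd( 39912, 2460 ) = 12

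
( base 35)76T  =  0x226e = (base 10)8814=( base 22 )i4e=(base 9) 13073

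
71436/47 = 71436/47 = 1519.91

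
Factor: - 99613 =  - 23^1*61^1*71^1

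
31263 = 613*51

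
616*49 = 30184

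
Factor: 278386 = 2^1*109^1*1277^1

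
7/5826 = 7/5826 = 0.00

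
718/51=718/51  =  14.08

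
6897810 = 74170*93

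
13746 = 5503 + 8243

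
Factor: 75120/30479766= 12520/5079961 = 2^3*5^1*313^1*5079961^(-1)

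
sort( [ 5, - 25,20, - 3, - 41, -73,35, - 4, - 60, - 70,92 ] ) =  [-73, - 70,-60, - 41, - 25, - 4, - 3, 5,20,35,92]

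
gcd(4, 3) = 1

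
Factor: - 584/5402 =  - 4/37 = - 2^2*37^ ( - 1 ) 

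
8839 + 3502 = 12341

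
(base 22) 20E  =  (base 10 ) 982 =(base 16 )3d6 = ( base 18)30A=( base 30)12m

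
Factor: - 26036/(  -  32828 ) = 23^1*29^(-1) = 23/29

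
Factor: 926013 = 3^1*11^2*2551^1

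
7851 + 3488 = 11339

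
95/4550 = 19/910 = 0.02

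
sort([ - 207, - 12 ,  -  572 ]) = [ - 572,-207, - 12 ] 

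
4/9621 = 4/9621= 0.00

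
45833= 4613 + 41220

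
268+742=1010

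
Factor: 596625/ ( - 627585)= - 5^2*7^( - 1)*37^1*139^( - 1 ) = - 925/973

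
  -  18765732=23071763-41837495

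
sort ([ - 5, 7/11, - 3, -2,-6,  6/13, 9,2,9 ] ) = [ - 6,  -  5,-3,- 2, 6/13,7/11,2, 9,9 ]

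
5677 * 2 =11354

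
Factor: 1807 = 13^1*139^1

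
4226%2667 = 1559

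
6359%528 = 23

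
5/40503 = 5/40503= 0.00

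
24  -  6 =18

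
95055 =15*6337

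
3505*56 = 196280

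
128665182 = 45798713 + 82866469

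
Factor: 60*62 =3720 = 2^3*3^1 * 5^1 * 31^1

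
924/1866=154/311 = 0.50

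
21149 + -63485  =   - 42336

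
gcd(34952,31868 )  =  1028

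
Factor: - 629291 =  - 13^1*48407^1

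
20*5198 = 103960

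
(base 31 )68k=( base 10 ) 6034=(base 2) 1011110010010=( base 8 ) 13622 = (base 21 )de7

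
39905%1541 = 1380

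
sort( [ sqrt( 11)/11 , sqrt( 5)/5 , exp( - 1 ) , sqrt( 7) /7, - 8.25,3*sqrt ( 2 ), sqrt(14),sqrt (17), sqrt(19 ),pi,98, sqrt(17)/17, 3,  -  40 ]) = [-40, - 8.25,sqrt(17 )/17,sqrt (11 ) /11,exp(  -  1),sqrt(7 ) /7, sqrt (5 )/5,3, pi,sqrt( 14),sqrt( 17 ),3 * sqrt ( 2 ), sqrt( 19),  98]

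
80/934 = 40/467 = 0.09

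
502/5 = 502/5 = 100.40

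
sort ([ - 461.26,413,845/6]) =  [ - 461.26,  845/6, 413 ] 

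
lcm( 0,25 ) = 0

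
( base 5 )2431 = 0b101101110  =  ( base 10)366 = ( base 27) DF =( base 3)111120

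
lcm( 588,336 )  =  2352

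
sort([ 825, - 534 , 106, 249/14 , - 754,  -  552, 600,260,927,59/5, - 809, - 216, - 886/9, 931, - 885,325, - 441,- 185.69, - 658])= [ - 885, - 809, - 754, - 658, - 552 ,- 534, - 441,-216, - 185.69, - 886/9,59/5,249/14,106,260,325,600,825, 927,931 ] 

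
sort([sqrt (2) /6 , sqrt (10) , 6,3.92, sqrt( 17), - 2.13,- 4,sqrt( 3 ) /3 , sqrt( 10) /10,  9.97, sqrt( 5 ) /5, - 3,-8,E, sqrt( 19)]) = [  -  8 , - 4,-3, - 2.13,sqrt ( 2 )/6, sqrt (10) /10 , sqrt ( 5)/5,sqrt(3)/3,E, sqrt( 10) , 3.92,sqrt(17 ),  sqrt( 19 ),6, 9.97] 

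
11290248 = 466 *24228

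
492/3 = 164=164.00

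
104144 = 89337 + 14807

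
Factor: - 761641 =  - 101^1*7541^1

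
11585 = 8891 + 2694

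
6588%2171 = 75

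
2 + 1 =3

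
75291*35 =2635185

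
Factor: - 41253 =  - 3^1*13751^1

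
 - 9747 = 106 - 9853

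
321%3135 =321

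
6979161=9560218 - 2581057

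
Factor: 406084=2^2*7^1 * 14503^1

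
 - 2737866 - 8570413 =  - 11308279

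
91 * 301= 27391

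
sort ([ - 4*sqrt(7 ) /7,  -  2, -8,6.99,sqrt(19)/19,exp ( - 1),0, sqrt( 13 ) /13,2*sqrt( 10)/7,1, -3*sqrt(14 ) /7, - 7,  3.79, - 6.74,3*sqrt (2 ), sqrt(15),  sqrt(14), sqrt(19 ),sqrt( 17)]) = [ - 8, - 7, - 6.74 , - 2, - 3 * sqrt(14)/7, - 4*sqrt(7)/7,0,sqrt( 19)/19,  sqrt(13)/13,exp( - 1),  2*sqrt(10) /7, 1,sqrt(14), 3.79,sqrt( 15 ), sqrt(17) , 3*sqrt( 2), sqrt(19),6.99]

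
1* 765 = 765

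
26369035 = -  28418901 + 54787936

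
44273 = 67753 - 23480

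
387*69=26703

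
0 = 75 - 75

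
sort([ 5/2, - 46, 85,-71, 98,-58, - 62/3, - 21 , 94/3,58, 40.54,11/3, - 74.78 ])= [-74.78, - 71 , - 58, - 46, - 21, - 62/3,5/2,11/3, 94/3, 40.54, 58,85 , 98 ]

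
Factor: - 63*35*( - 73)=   3^2*5^1*7^2*73^1 = 160965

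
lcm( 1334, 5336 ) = 5336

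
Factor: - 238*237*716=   -2^3*3^1*7^1 *17^1 * 79^1*179^1  =  -40386696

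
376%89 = 20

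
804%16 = 4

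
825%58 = 13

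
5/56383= 5/56383 = 0.00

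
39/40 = 39/40 =0.97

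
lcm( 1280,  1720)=55040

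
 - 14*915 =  - 12810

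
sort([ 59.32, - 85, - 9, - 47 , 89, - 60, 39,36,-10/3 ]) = [ - 85,  -  60 , - 47, - 9, - 10/3,36, 39,59.32,89 ]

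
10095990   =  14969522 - 4873532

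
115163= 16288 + 98875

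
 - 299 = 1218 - 1517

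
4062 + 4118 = 8180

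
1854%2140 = 1854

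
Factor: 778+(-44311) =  - 43533 = - 3^2*7^1*691^1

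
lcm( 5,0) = 0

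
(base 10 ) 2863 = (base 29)3bl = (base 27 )3p1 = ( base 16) B2F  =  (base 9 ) 3831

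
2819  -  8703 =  - 5884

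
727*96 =69792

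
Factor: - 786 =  - 2^1*3^1*131^1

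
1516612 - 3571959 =  -  2055347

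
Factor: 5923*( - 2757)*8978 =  - 2^1*3^1*67^2*919^1*5923^1=- 146608145358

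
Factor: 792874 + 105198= 2^3*  7^2*29^1*79^1 = 898072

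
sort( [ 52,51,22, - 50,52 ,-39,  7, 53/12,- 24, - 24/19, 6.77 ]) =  [ - 50, - 39 , -24,- 24/19,53/12,6.77,7 , 22,51, 52, 52 ]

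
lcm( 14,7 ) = 14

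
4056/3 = 1352 = 1352.00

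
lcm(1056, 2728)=32736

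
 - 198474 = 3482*( - 57 ) 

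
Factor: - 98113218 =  - 2^1*3^1*7^1*101^2*229^1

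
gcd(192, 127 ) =1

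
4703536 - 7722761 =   -  3019225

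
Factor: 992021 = 992021^1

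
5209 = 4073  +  1136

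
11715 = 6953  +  4762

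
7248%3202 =844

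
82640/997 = 82 + 886/997 = 82.89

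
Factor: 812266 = 2^1 * 7^1*13^1*4463^1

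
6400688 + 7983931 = 14384619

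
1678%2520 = 1678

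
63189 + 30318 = 93507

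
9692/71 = 9692/71 = 136.51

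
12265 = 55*223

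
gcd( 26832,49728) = 48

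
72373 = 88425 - 16052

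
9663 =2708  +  6955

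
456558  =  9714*47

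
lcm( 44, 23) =1012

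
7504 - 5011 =2493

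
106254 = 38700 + 67554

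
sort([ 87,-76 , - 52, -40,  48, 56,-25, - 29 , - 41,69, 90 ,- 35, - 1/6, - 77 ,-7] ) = [ - 77, - 76, - 52, - 41, - 40 , - 35, - 29,-25, - 7, - 1/6 , 48, 56,69, 87,90] 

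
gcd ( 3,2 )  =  1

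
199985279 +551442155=751427434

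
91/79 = 91/79 = 1.15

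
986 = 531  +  455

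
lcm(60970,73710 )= 4938570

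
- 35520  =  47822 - 83342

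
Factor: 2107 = 7^2*43^1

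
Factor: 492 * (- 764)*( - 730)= 274398240 = 2^5*3^1*5^1 * 41^1* 73^1* 191^1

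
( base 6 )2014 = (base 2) 110111010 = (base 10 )442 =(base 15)1e7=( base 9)541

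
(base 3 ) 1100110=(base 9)1313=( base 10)984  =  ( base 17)36f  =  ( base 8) 1730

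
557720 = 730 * 764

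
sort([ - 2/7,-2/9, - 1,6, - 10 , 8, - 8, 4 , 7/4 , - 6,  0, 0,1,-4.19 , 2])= [ - 10,-8, - 6, - 4.19, - 1, - 2/7, - 2/9,  0,  0, 1,7/4,  2 , 4,6, 8]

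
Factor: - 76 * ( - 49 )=2^2*7^2*19^1=3724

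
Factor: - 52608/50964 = - 32/31=- 2^5 * 31^( - 1) 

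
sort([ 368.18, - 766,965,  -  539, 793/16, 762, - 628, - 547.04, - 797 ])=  [ - 797, - 766,-628,-547.04, - 539, 793/16 , 368.18, 762,  965] 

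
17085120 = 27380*624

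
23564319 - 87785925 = - 64221606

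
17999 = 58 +17941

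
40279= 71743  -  31464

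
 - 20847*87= - 1813689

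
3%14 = 3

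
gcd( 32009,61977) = 1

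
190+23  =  213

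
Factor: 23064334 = 2^1*11532167^1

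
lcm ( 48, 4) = 48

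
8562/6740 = 1 + 911/3370= 1.27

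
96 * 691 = 66336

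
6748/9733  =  6748/9733 = 0.69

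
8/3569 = 8/3569 = 0.00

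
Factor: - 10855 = - 5^1 * 13^1*167^1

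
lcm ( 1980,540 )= 5940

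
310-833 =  - 523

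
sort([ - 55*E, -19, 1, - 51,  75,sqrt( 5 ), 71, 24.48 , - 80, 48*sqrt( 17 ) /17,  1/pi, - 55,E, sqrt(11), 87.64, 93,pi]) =[  -  55 * E,- 80, - 55, - 51, - 19,1/pi , 1,sqrt(5 ),  E, pi,sqrt(11 ), 48*sqrt(17) /17, 24.48,71, 75, 87.64,  93 ] 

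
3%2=1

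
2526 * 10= 25260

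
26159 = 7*3737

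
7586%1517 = 1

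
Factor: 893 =19^1*47^1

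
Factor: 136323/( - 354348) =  - 2^( - 2 )*3^3*11^1*193^( - 1) = - 297/772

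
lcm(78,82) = 3198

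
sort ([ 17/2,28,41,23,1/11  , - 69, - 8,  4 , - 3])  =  [ -69,- 8, - 3,1/11 , 4 , 17/2,23,28,41 ]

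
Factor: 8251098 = 2^1*3^1*43^1*31981^1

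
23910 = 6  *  3985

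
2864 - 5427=-2563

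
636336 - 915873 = - 279537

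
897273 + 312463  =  1209736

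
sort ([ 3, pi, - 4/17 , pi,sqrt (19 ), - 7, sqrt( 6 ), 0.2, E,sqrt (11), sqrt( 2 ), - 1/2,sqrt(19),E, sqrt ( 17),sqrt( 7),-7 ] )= [  -  7, - 7,-1/2 ,- 4/17, 0.2, sqrt (2), sqrt( 6 ), sqrt (7),E,E, 3, pi, pi, sqrt(11),sqrt( 17), sqrt( 19), sqrt( 19 )]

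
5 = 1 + 4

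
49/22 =49/22 = 2.23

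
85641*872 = 74678952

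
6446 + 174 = 6620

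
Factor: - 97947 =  - 3^2*10883^1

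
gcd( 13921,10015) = 1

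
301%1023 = 301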